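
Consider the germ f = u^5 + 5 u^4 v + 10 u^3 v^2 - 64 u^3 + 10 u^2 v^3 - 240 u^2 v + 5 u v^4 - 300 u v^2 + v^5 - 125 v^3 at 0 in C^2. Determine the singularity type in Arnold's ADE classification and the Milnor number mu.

Type E_{8}, Milnor number mu = 8.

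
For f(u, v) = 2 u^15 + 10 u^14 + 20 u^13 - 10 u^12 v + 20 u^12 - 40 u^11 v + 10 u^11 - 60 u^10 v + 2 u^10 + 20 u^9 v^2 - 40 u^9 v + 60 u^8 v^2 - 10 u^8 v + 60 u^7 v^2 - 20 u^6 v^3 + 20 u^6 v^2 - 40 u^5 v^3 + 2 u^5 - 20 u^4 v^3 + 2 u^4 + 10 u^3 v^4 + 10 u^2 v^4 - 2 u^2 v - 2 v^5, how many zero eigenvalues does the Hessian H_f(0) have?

2

The Hessian at 0 is [[0, 0], [0, 0]] of rank 0; hence corank 2.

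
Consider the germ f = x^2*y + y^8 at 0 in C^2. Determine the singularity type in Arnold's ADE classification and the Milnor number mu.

Type D_9, Milnor number mu = 9.

The Hessian of f at 0 has rank 0. Corank 2; j^3 = x^2*y has shape L^2 M (L != M), so D-series; mu = 9 gives D_9.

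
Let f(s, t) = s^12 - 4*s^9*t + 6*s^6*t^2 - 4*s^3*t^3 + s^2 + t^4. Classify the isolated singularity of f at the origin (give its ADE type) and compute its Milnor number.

The Hessian of f at 0 has rank 1. Corank 1: A-series; mu = 3 gives A_3.

Type A_3, Milnor number mu = 3.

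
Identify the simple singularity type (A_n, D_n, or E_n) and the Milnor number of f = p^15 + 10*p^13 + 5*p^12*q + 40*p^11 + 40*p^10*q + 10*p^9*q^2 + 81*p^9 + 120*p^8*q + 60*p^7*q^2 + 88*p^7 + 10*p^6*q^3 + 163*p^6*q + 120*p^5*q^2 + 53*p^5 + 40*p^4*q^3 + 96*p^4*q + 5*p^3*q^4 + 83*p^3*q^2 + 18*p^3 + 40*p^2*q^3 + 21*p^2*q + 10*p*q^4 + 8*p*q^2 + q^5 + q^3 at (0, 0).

The Hessian of f at 0 has rank 0. Corank 2; j^3 = (2*p + q)*(3*p + q)^2 has shape L^2 M (L != M), so D-series; mu = 6 gives D_6.

Type D_6, Milnor number mu = 6.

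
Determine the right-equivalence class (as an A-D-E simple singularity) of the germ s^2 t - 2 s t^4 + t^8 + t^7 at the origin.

D_9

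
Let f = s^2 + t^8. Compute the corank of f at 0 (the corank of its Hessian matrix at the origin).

1

Hessian at 0 has rank 1.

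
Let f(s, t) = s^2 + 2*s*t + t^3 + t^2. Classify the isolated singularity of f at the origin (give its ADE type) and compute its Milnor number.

The Hessian of f at 0 is [[2, 2], [2, 2]] with rank 1, so corank 1. A Groebner basis of the Jacobian ideal J(f) in C{s,t} is {t^2, s + t}; counting standard monomials gives mu = 2. Corank 1: A-series; mu = 2 gives A_2.

Type A_{2}, Milnor number mu = 2.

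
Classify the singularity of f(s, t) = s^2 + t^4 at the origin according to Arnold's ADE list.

A3

The Hessian of f at 0 has rank 1. Corank 1: A-series; mu = 3 gives A_3.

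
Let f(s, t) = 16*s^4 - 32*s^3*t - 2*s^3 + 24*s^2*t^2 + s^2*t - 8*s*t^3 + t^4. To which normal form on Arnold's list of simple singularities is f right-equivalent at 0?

D_{5}

The Hessian of f at 0 is [[0, 0], [0, 0]] with rank 0, so corank 2. A Groebner basis of the Jacobian ideal J(f) in C{s,t} is {s*t^2, s*t/8 + t^3, s^2 - s*t/2}; counting standard monomials gives mu = 5. Corank 2; j^3 = -s^2*(2*s - t) has shape L^2 M (L != M), so D-series; mu = 5 gives D_5.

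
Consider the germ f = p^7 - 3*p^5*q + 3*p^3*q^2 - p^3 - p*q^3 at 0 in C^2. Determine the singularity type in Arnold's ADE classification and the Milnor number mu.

Type E_7, Milnor number mu = 7.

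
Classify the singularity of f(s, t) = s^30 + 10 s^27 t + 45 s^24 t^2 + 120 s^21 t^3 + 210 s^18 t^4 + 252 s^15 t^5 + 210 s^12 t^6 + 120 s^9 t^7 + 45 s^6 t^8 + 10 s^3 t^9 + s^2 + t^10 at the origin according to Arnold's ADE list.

A_9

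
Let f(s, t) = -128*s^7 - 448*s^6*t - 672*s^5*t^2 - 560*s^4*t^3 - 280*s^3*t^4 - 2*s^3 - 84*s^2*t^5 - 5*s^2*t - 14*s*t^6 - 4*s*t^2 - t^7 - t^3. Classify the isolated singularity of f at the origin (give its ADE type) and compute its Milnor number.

Type D_{8}, Milnor number mu = 8.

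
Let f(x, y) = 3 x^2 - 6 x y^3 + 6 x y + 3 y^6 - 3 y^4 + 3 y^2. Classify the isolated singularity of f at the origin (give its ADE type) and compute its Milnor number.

Type A3, Milnor number mu = 3.

The Hessian of f at 0 is [[6, 6], [6, 6]] with rank 1, so corank 1. A Groebner basis of the Jacobian ideal J(f) in C{x,y} is {y^3, x + y}; counting standard monomials gives mu = 3. Corank 1: A-series; mu = 3 gives A_3.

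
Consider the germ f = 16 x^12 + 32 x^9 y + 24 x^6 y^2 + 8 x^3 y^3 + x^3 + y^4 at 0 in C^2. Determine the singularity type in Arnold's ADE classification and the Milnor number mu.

The Hessian of f at 0 has rank 0. Corank 2; j^3 = x^3 is a perfect cube, so E-series; the 4-jet and mu = 6 give E_6.

Type E6, Milnor number mu = 6.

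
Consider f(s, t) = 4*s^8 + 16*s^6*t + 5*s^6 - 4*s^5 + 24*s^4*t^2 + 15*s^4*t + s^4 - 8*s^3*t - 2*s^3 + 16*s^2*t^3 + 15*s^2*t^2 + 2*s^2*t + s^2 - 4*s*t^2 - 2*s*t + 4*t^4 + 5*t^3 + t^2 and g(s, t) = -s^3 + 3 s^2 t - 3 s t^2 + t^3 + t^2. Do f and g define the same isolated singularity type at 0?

Yes.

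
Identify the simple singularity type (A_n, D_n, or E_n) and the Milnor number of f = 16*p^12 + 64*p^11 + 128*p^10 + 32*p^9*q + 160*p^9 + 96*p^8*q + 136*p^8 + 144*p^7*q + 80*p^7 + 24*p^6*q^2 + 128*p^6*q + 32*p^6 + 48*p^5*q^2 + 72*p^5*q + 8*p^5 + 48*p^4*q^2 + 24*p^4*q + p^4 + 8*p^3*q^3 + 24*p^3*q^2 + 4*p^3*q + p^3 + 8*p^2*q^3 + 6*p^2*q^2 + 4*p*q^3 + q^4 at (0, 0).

Type E6, Milnor number mu = 6.

The Hessian of f at 0 is [[0, 0], [0, 0]] with rank 0, so corank 2. A Groebner basis of the Jacobian ideal J(f) in C{p,q} is {q^4, p*q^2 + q^3/3, p^2}; counting standard monomials gives mu = 6. Corank 2; j^3 = p^3 is a perfect cube, so E-series; the 4-jet and mu = 6 give E_6.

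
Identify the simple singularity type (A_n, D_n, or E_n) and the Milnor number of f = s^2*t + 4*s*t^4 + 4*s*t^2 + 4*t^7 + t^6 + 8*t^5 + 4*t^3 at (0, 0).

Type D_{7}, Milnor number mu = 7.

The Hessian of f at 0 has rank 0. Corank 2; j^3 = t*(s + 2*t)^2 has shape L^2 M (L != M), so D-series; mu = 7 gives D_7.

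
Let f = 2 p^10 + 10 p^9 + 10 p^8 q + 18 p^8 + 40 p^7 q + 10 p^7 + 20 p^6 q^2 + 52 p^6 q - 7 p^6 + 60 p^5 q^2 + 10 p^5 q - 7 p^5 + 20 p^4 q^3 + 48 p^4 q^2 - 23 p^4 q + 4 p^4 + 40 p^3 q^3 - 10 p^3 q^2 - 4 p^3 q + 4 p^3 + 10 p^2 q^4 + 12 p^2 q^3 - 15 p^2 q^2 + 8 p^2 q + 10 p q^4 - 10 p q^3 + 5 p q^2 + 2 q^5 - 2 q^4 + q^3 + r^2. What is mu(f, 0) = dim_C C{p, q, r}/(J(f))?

The Hessian of f at 0 is [[0, 0, 0], [0, 0, 0], [0, 0, 2]] with rank 1, so corank 2. A Groebner basis of the Jacobian ideal J(f) in C{p,q,r} is {-32*p*q/9 + q^4 - 16*q^2/9, p*q^2 + q^3/2, p^2 + 23*p*q/18 + 7*q^2/18, r}; counting standard monomials gives mu = 6. Corank 2; j^3 = (p + q)*(2*p + q)^2 has shape L^2 M (L != M), so D-series; mu = 6 gives D_6.

6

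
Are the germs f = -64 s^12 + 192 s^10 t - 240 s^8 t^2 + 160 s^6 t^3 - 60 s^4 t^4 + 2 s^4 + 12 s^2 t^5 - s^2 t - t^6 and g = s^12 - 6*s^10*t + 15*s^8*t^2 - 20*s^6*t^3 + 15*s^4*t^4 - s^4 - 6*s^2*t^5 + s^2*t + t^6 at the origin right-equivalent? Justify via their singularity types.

Yes.

The Hessian of f at 0 has rank 0. Corank 2; j^3 = -s^2*t has shape L^2 M (L != M), so D-series; mu = 7 gives D_7. The Hessian of g at 0 has rank 0. Corank 2; j^3 = s^2*t has shape L^2 M (L != M), so D-series; mu = 7 gives D_7. Both have type D_7, hence right-equivalent.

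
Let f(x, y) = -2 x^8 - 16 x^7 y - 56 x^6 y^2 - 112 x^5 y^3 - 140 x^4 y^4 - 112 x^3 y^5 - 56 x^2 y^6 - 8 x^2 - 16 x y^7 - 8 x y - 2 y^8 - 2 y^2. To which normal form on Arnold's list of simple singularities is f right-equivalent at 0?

A_7

The Hessian of f at 0 is [[-16, -8], [-8, -4]] with rank 1, so corank 1. A Groebner basis of the Jacobian ideal J(f) in C{x,y} is {y^7, x + y/2}; counting standard monomials gives mu = 7. Corank 1: A-series; mu = 7 gives A_7.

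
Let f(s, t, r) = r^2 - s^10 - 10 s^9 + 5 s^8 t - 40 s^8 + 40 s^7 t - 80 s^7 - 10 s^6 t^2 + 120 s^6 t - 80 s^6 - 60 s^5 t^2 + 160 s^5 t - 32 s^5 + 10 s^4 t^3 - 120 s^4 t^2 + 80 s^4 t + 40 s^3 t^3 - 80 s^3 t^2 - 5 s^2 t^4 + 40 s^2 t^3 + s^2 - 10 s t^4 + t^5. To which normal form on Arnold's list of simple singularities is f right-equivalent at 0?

The Hessian of f at 0 has rank 2. Corank 1: A-series; mu = 4 gives A_4.

A_{4}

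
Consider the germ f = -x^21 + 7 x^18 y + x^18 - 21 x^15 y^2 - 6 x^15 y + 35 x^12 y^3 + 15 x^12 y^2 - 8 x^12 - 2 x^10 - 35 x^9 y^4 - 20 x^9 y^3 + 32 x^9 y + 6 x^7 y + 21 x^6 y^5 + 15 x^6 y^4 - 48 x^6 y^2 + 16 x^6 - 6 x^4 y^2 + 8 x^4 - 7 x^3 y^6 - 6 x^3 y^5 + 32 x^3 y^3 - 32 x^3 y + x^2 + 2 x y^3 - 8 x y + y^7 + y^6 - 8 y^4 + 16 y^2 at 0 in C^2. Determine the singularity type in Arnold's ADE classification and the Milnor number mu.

Type A_{6}, Milnor number mu = 6.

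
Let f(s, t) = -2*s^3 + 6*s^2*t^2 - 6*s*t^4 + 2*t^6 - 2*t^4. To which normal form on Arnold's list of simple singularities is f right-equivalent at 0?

The Hessian of f at 0 has rank 0. Corank 2; j^3 = -2*s^3 is a perfect cube, so E-series; the 4-jet and mu = 6 give E_6.

E6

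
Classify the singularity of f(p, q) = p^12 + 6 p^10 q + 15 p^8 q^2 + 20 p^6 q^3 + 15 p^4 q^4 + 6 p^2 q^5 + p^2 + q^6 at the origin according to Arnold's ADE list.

The Hessian of f at 0 has rank 1. Corank 1: A-series; mu = 5 gives A_5.

A_{5}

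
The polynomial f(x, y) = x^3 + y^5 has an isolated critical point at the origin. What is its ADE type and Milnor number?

The Hessian of f at 0 is [[0, 0], [0, 0]] with rank 0, so corank 2. A Groebner basis of the Jacobian ideal J(f) in C{x,y} is {y^4, x^2}; counting standard monomials gives mu = 8. Corank 2; j^3 = x^3 is a perfect cube, so E-series; the 5-jet and mu = 8 give E_8.

Type E8, Milnor number mu = 8.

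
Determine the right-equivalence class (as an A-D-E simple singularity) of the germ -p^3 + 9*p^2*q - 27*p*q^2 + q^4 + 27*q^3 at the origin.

E_{6}

The Hessian of f at 0 is [[0, 0], [0, 0]] with rank 0, so corank 2. A Groebner basis of the Jacobian ideal J(f) in C{p,q} is {q^3, p^2 - 6*p*q + 9*q^2}; counting standard monomials gives mu = 6. Corank 2; j^3 = -(p - 3*q)^3 is a perfect cube, so E-series; the 4-jet and mu = 6 give E_6.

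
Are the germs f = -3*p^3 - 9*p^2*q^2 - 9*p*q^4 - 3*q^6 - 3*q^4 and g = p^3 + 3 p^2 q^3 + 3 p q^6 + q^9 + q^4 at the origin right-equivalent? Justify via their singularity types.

Yes.

The Hessian of f at 0 has rank 0. Corank 2; j^3 = -3*p^3 is a perfect cube, so E-series; the 4-jet and mu = 6 give E_6. The Hessian of g at 0 has rank 0. Corank 2; j^3 = p^3 is a perfect cube, so E-series; the 4-jet and mu = 6 give E_6. Both have type E_6, hence right-equivalent.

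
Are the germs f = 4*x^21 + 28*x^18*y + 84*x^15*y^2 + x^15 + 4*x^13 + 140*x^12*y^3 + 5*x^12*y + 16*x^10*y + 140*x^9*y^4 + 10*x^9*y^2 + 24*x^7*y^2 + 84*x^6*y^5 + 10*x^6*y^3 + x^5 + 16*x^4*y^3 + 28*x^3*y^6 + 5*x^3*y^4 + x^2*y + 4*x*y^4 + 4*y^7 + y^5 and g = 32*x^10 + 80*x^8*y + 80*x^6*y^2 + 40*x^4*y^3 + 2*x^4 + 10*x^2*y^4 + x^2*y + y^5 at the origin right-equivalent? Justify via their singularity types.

Yes.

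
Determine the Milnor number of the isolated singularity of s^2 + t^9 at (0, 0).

8

The Hessian of f at 0 has rank 1. Corank 1: A-series; mu = 8 gives A_8.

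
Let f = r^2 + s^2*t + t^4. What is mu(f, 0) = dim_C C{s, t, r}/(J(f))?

5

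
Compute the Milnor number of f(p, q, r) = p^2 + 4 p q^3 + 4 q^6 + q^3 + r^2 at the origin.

2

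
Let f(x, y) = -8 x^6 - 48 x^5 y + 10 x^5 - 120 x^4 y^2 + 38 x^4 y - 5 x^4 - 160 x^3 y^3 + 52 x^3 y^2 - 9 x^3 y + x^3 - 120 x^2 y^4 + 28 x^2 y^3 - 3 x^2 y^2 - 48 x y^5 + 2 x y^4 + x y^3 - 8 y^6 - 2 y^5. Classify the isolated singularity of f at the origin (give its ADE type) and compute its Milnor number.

Type E_{7}, Milnor number mu = 7.

The Hessian of f at 0 is [[0, 0], [0, 0]] with rank 0, so corank 2. A Groebner basis of the Jacobian ideal J(f) in C{x,y} is {-3*x^2/5 + y^4 - y^3/5, x^3, x^2*y + x^2/5 + y^3/15, -8*x^2/5 + x*y^2 - 8*y^3/15}; counting standard monomials gives mu = 7. Corank 2; j^3 = x^3 is a perfect cube, so E-series; the 4-jet and mu = 7 give E_7.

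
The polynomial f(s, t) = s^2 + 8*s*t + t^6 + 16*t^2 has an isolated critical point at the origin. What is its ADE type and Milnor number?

Type A5, Milnor number mu = 5.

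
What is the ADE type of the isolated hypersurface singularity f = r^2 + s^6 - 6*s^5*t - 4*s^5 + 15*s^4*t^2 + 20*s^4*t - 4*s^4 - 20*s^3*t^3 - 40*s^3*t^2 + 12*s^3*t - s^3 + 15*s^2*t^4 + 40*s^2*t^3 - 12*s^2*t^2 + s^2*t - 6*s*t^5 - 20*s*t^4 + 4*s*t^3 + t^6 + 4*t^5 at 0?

The Hessian of f at 0 is [[0, 0, 0], [0, 0, 0], [0, 0, 2]] with rank 1, so corank 2. A Groebner basis of the Jacobian ideal J(f) in C{s,t,r} is {23*s^2/12 + 13*s*t/12 + t^4 + 13*t^3/6, s^3, s^2*t - 4*s^2/3 - 2*s*t/3 - 4*t^3/3, -7*s^2/6 + s*t^2 - 5*s*t/6 - 5*t^3/3, r}; counting standard monomials gives mu = 7. Corank 2; j^3 = -s^2*(s - t) has shape L^2 M (L != M), so D-series; mu = 7 gives D_7.

D_7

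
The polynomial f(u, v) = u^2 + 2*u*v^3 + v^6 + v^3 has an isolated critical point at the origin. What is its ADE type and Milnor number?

Type A_{2}, Milnor number mu = 2.

The Hessian of f at 0 has rank 1. Corank 1: A-series; mu = 2 gives A_2.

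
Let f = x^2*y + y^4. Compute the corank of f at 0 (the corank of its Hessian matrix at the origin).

2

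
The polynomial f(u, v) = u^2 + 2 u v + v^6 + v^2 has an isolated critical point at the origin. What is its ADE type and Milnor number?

The Hessian of f at 0 has rank 1. Corank 1: A-series; mu = 5 gives A_5.

Type A5, Milnor number mu = 5.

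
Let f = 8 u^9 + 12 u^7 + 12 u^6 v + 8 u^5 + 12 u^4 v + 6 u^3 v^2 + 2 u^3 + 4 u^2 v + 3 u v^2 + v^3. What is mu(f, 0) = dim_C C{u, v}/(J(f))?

4

The Hessian of f at 0 is [[0, 0], [0, 0]] with rank 0, so corank 2. A Groebner basis of the Jacobian ideal J(f) in C{u,v} is {v^3, u^2 - 3*v^2/2, u*v + 3*v^2/2}; counting standard monomials gives mu = 4. Corank 2; j^3 = (u + v)*(2*u^2 + 2*u*v + v^2) splits into three distinct lines over C (the quadratic factor has nonzero discriminant), so D_4.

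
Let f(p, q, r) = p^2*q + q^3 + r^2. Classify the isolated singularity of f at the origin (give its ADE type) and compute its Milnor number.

The Hessian of f at 0 is [[0, 0, 0], [0, 0, 0], [0, 0, 2]] with rank 1, so corank 2. A Groebner basis of the Jacobian ideal J(f) in C{p,q,r} is {q^3, p^2 + 3*q^2, p*q, r}; counting standard monomials gives mu = 4. Corank 2; j^3 = q*(p^2 + q^2) splits into three distinct lines over C (the quadratic factor has nonzero discriminant), so D_4.

Type D_{4}, Milnor number mu = 4.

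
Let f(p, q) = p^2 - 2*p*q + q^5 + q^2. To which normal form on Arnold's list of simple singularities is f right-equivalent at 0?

The Hessian of f at 0 is [[2, -2], [-2, 2]] with rank 1, so corank 1. A Groebner basis of the Jacobian ideal J(f) in C{p,q} is {q^4, p - q}; counting standard monomials gives mu = 4. Corank 1: A-series; mu = 4 gives A_4.

A4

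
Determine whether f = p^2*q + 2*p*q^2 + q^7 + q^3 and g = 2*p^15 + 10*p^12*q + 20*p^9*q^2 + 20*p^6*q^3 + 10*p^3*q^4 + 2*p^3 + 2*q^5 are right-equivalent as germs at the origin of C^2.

The Hessian of f at 0 is [[0, 0], [0, 0]] with rank 0, so corank 2. A Groebner basis of the Jacobian ideal J(f) in C{p,q} is {p^2/7 + q^6 - q^2/7, p^3 + q^3, p*q + q^2}; counting standard monomials gives mu = 8. Corank 2; j^3 = q*(p + q)^2 has shape L^2 M (L != M), so D-series; mu = 8 gives D_8. The Hessian of g at 0 is [[0, 0], [0, 0]] with rank 0, so corank 2. A Groebner basis of the Jacobian ideal J(g) in C{p,q} is {q^4, p^2}; counting standard monomials gives mu = 8. Corank 2; j^3 = 2*p^3 is a perfect cube, so E-series; the 5-jet and mu = 8 give E_8. f is D_8 but g is E_8, hence not right-equivalent.

No.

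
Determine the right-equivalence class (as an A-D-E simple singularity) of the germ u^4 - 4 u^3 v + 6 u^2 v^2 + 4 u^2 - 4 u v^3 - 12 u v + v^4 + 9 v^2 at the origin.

A_3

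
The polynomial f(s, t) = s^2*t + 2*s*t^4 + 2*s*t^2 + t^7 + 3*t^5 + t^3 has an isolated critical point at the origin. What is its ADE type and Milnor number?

Type D_6, Milnor number mu = 6.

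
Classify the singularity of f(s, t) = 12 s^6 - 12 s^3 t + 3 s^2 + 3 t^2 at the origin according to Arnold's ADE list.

The Hessian of f at 0 has rank 2. Corank 0: nondegenerate Morse point, so A_1.

A_{1}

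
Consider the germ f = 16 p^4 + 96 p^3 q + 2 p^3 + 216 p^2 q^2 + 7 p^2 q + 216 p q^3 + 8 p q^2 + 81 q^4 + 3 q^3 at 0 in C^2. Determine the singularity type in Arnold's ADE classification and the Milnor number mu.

Type D_{5}, Milnor number mu = 5.

The Hessian of f at 0 is [[0, 0], [0, 0]] with rank 0, so corank 2. A Groebner basis of the Jacobian ideal J(f) in C{p,q} is {p*q^2 + p*q/8 + q^2/8, -p*q/8 + q^3 - q^2/8, p^2 + 5*p*q/2 + 3*q^2/2}; counting standard monomials gives mu = 5. Corank 2; j^3 = (p + q)^2*(2*p + 3*q) has shape L^2 M (L != M), so D-series; mu = 5 gives D_5.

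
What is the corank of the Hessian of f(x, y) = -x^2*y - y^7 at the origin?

Hessian at 0 has rank 0.

2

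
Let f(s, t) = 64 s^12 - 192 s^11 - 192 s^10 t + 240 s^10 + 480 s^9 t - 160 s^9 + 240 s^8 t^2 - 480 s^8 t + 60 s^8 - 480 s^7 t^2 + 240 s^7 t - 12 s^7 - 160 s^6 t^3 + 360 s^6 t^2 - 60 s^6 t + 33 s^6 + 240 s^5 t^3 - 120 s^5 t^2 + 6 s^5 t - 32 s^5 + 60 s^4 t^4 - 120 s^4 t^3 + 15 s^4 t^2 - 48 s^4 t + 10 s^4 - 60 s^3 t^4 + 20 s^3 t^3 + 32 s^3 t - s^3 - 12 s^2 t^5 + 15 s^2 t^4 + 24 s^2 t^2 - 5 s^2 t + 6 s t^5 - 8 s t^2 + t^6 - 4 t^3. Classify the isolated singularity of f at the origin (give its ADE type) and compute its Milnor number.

Type D7, Milnor number mu = 7.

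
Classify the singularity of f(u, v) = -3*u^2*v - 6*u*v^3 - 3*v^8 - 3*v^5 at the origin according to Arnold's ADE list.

D_{9}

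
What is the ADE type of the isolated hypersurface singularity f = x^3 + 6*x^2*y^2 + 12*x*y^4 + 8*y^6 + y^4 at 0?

E6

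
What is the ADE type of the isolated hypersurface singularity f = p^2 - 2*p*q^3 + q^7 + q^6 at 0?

The Hessian of f at 0 has rank 1. Corank 1: A-series; mu = 6 gives A_6.

A_6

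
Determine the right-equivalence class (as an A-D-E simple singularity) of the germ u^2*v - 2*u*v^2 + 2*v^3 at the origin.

D_{4}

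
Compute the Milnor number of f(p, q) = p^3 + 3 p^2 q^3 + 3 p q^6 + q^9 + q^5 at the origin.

8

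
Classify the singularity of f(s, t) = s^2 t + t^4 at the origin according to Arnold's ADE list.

D_5

The Hessian of f at 0 is [[0, 0], [0, 0]] with rank 0, so corank 2. A Groebner basis of the Jacobian ideal J(f) in C{s,t} is {s^3, s^2/4 + t^3, s*t}; counting standard monomials gives mu = 5. Corank 2; j^3 = s^2*t has shape L^2 M (L != M), so D-series; mu = 5 gives D_5.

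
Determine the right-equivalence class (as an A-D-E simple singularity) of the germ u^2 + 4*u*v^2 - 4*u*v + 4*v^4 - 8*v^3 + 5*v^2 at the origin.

A_1

The Hessian of f at 0 has rank 2. Corank 0: nondegenerate Morse point, so A_1.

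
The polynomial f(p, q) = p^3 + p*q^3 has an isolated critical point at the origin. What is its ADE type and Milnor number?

The Hessian of f at 0 has rank 0. Corank 2; j^3 = p^3 is a perfect cube, so E-series; the 4-jet and mu = 7 give E_7.

Type E_{7}, Milnor number mu = 7.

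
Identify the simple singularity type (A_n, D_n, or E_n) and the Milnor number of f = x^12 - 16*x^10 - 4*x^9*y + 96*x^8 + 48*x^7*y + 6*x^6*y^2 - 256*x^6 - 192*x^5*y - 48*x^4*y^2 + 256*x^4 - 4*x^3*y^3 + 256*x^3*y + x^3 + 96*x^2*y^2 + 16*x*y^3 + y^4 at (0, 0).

Type E_6, Milnor number mu = 6.

The Hessian of f at 0 has rank 0. Corank 2; j^3 = x^3 is a perfect cube, so E-series; the 4-jet and mu = 6 give E_6.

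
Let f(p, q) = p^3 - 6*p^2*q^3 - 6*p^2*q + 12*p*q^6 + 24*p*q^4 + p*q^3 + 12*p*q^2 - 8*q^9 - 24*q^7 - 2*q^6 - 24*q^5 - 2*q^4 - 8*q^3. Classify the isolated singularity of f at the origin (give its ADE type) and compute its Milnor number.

Type E7, Milnor number mu = 7.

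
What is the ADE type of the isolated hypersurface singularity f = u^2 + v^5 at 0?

A_{4}

The Hessian of f at 0 is [[2, 0], [0, 0]] with rank 1, so corank 1. A Groebner basis of the Jacobian ideal J(f) in C{u,v} is {v^4, u}; counting standard monomials gives mu = 4. Corank 1: A-series; mu = 4 gives A_4.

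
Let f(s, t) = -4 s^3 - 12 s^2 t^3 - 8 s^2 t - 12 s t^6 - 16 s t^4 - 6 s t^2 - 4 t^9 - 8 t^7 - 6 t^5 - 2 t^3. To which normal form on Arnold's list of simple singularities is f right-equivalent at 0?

D_4

The Hessian of f at 0 is [[0, 0], [0, 0]] with rank 0, so corank 2. A Groebner basis of the Jacobian ideal J(f) in C{s,t} is {t^3, s^2 - 3*t^2/2, s*t + 3*t^2/2}; counting standard monomials gives mu = 4. Corank 2; j^3 = -2*(s + t)*(2*s^2 + 2*s*t + t^2) splits into three distinct lines over C (the quadratic factor has nonzero discriminant), so D_4.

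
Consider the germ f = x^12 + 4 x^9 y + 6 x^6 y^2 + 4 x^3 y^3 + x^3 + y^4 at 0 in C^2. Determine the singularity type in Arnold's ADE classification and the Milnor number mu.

Type E6, Milnor number mu = 6.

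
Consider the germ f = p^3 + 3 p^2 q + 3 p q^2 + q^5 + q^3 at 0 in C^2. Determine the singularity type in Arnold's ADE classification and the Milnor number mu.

Type E8, Milnor number mu = 8.

The Hessian of f at 0 has rank 0. Corank 2; j^3 = (p + q)^3 is a perfect cube, so E-series; the 5-jet and mu = 8 give E_8.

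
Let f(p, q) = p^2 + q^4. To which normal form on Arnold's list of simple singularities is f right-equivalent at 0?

The Hessian of f at 0 has rank 1. Corank 1: A-series; mu = 3 gives A_3.

A_3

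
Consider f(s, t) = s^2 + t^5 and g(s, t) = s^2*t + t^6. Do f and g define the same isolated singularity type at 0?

The Hessian of f at 0 is [[2, 0], [0, 0]] with rank 1, so corank 1. A Groebner basis of the Jacobian ideal J(f) in C{s,t} is {t^4, s}; counting standard monomials gives mu = 4. Corank 1: A-series; mu = 4 gives A_4. The Hessian of g at 0 is [[0, 0], [0, 0]] with rank 0, so corank 2. A Groebner basis of the Jacobian ideal J(g) in C{s,t} is {s^2/6 + t^5, s^3, s*t}; counting standard monomials gives mu = 7. Corank 2; j^3 = s^2*t has shape L^2 M (L != M), so D-series; mu = 7 gives D_7. f is A_4 but g is D_7, hence not right-equivalent.

No.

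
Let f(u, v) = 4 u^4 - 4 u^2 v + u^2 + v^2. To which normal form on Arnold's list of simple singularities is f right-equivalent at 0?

A1

The Hessian of f at 0 has rank 2. Corank 0: nondegenerate Morse point, so A_1.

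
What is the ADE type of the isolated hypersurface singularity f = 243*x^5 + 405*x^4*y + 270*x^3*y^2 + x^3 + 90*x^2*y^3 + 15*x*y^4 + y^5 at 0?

E8

The Hessian of f at 0 has rank 0. Corank 2; j^3 = x^3 is a perfect cube, so E-series; the 5-jet and mu = 8 give E_8.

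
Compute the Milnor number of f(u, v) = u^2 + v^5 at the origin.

The Hessian of f at 0 is [[2, 0], [0, 0]] with rank 1, so corank 1. A Groebner basis of the Jacobian ideal J(f) in C{u,v} is {v^4, u}; counting standard monomials gives mu = 4. Corank 1: A-series; mu = 4 gives A_4.

4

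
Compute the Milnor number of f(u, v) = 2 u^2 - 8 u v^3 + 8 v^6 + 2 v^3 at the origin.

2

The Hessian of f at 0 has rank 1. Corank 1: A-series; mu = 2 gives A_2.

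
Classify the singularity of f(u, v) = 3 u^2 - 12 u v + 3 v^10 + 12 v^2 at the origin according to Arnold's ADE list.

The Hessian of f at 0 has rank 1. Corank 1: A-series; mu = 9 gives A_9.

A_9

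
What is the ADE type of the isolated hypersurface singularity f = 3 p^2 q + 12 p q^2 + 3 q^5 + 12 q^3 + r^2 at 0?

The Hessian of f at 0 has rank 1. Corank 2; j^3 = 3*q*(p + 2*q)^2 has shape L^2 M (L != M), so D-series; mu = 6 gives D_6.

D_{6}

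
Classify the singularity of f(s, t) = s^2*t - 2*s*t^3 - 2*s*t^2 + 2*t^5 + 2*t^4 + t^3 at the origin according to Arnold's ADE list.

D6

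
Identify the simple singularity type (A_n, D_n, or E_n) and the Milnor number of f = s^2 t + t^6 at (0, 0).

Type D_7, Milnor number mu = 7.

The Hessian of f at 0 is [[0, 0], [0, 0]] with rank 0, so corank 2. A Groebner basis of the Jacobian ideal J(f) in C{s,t} is {s^2/6 + t^5, s^3, s*t}; counting standard monomials gives mu = 7. Corank 2; j^3 = s^2*t has shape L^2 M (L != M), so D-series; mu = 7 gives D_7.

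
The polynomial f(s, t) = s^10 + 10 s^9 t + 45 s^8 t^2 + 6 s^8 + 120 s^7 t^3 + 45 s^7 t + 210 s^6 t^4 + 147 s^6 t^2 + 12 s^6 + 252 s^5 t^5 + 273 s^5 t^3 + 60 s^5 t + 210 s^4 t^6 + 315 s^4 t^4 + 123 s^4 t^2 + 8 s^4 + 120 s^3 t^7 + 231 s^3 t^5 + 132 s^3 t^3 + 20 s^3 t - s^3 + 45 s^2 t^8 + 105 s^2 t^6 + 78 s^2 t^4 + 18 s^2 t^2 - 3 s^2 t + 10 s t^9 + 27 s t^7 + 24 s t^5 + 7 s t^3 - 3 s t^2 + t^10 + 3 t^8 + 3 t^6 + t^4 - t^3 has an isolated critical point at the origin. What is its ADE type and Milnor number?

Type E_{7}, Milnor number mu = 7.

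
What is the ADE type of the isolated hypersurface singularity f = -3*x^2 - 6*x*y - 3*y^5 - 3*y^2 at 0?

A4

The Hessian of f at 0 has rank 1. Corank 1: A-series; mu = 4 gives A_4.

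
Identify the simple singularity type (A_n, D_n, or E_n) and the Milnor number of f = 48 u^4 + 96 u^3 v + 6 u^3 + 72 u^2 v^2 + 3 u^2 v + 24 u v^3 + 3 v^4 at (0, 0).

Type D5, Milnor number mu = 5.

The Hessian of f at 0 has rank 0. Corank 2; j^3 = 3*u^2*(2*u + v) has shape L^2 M (L != M), so D-series; mu = 5 gives D_5.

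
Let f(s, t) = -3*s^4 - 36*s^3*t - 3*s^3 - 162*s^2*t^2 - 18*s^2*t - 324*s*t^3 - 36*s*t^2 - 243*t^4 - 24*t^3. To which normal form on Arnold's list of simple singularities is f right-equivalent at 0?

E_{6}

The Hessian of f at 0 has rank 0. Corank 2; j^3 = -3*(s + 2*t)^3 is a perfect cube, so E-series; the 4-jet and mu = 6 give E_6.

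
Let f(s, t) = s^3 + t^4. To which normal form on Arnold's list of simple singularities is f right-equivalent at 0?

E_{6}

The Hessian of f at 0 has rank 0. Corank 2; j^3 = s^3 is a perfect cube, so E-series; the 4-jet and mu = 6 give E_6.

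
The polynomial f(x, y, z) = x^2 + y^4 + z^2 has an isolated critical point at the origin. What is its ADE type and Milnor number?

The Hessian of f at 0 is [[2, 0, 0], [0, 0, 0], [0, 0, 2]] with rank 2, so corank 1. A Groebner basis of the Jacobian ideal J(f) in C{x,y,z} is {y^3, x, z}; counting standard monomials gives mu = 3. Corank 1: A-series; mu = 3 gives A_3.

Type A_{3}, Milnor number mu = 3.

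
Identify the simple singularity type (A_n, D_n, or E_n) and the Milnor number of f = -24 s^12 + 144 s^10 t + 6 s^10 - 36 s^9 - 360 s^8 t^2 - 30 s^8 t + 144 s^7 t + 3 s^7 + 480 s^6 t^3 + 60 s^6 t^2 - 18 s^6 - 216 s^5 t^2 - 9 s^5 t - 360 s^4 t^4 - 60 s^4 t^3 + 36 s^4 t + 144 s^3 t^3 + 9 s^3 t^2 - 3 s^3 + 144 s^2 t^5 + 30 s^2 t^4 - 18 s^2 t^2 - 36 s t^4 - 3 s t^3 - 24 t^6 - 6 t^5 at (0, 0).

The Hessian of f at 0 has rank 0. Corank 2; j^3 = -3*s^3 is a perfect cube, so E-series; the 4-jet and mu = 7 give E_7.

Type E_7, Milnor number mu = 7.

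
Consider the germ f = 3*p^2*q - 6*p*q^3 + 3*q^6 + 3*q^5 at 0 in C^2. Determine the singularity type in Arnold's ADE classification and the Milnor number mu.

Type D_{7}, Milnor number mu = 7.

The Hessian of f at 0 has rank 0. Corank 2; j^3 = 3*p^2*q has shape L^2 M (L != M), so D-series; mu = 7 gives D_7.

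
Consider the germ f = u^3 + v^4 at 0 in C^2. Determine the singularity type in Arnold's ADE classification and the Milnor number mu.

Type E_6, Milnor number mu = 6.

The Hessian of f at 0 is [[0, 0], [0, 0]] with rank 0, so corank 2. A Groebner basis of the Jacobian ideal J(f) in C{u,v} is {v^3, u^2}; counting standard monomials gives mu = 6. Corank 2; j^3 = u^3 is a perfect cube, so E-series; the 4-jet and mu = 6 give E_6.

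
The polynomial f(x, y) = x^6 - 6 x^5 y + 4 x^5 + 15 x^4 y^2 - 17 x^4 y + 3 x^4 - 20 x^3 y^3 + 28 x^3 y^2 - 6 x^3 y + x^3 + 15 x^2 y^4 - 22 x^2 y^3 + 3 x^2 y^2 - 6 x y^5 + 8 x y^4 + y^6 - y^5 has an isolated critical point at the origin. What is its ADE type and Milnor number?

The Hessian of f at 0 has rank 0. Corank 2; j^3 = x^3 is a perfect cube, so E-series; the 5-jet and mu = 8 give E_8.

Type E8, Milnor number mu = 8.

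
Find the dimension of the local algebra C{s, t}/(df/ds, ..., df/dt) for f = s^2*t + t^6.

7

The Hessian of f at 0 has rank 0. Corank 2; j^3 = s^2*t has shape L^2 M (L != M), so D-series; mu = 7 gives D_7.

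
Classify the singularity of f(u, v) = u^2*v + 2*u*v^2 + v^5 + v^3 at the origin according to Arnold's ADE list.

The Hessian of f at 0 has rank 0. Corank 2; j^3 = v*(u + v)^2 has shape L^2 M (L != M), so D-series; mu = 6 gives D_6.

D_6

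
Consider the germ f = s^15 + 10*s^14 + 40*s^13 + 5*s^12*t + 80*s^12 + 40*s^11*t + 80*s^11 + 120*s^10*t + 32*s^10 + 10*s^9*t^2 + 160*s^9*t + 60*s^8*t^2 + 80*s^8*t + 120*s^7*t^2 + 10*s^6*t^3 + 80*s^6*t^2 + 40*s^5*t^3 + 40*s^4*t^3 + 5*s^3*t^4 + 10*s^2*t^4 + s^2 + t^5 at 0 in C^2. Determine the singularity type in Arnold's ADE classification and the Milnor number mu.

Type A_4, Milnor number mu = 4.

The Hessian of f at 0 is [[2, 0], [0, 0]] with rank 1, so corank 1. A Groebner basis of the Jacobian ideal J(f) in C{s,t} is {t^4, s}; counting standard monomials gives mu = 4. Corank 1: A-series; mu = 4 gives A_4.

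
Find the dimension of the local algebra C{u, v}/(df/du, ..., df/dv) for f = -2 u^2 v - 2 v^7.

8

The Hessian of f at 0 has rank 0. Corank 2; j^3 = -2*u^2*v has shape L^2 M (L != M), so D-series; mu = 8 gives D_8.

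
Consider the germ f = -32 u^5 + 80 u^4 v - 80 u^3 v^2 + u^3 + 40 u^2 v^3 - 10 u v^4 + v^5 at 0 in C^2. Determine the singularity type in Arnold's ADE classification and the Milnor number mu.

Type E8, Milnor number mu = 8.

The Hessian of f at 0 is [[0, 0], [0, 0]] with rank 0, so corank 2. A Groebner basis of the Jacobian ideal J(f) in C{u,v} is {v^5, u*v^3 - v^4/8, u^2}; counting standard monomials gives mu = 8. Corank 2; j^3 = u^3 is a perfect cube, so E-series; the 5-jet and mu = 8 give E_8.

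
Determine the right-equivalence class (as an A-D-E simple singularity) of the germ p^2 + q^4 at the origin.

A_{3}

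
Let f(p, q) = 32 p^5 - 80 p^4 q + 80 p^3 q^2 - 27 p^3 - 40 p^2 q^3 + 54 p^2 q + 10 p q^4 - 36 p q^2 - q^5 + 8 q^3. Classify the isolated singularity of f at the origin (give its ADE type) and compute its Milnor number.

The Hessian of f at 0 has rank 0. Corank 2; j^3 = -(3*p - 2*q)^3 is a perfect cube, so E-series; the 5-jet and mu = 8 give E_8.

Type E_{8}, Milnor number mu = 8.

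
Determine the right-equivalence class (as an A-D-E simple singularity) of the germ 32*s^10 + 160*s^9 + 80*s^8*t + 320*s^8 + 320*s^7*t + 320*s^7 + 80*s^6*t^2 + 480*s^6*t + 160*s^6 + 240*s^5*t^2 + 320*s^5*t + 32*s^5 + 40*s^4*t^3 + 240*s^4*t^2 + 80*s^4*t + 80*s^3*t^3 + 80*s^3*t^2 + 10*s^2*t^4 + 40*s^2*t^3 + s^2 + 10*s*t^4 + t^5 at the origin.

The Hessian of f at 0 is [[2, 0], [0, 0]] with rank 1, so corank 1. A Groebner basis of the Jacobian ideal J(f) in C{s,t} is {t^4, s}; counting standard monomials gives mu = 4. Corank 1: A-series; mu = 4 gives A_4.

A_{4}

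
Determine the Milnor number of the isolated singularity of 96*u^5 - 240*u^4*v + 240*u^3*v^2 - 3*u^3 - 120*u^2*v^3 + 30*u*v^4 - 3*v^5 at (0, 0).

The Hessian of f at 0 has rank 0. Corank 2; j^3 = -3*u^3 is a perfect cube, so E-series; the 5-jet and mu = 8 give E_8.

8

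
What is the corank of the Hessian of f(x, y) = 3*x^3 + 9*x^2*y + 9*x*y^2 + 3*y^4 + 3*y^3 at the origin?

2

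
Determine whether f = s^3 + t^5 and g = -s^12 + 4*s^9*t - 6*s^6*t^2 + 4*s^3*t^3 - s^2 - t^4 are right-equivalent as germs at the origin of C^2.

No.

The Hessian of f at 0 is [[0, 0], [0, 0]] with rank 0, so corank 2. A Groebner basis of the Jacobian ideal J(f) in C{s,t} is {t^4, s^2}; counting standard monomials gives mu = 8. Corank 2; j^3 = s^3 is a perfect cube, so E-series; the 5-jet and mu = 8 give E_8. The Hessian of g at 0 is [[-2, 0], [0, 0]] with rank 1, so corank 1. A Groebner basis of the Jacobian ideal J(g) in C{s,t} is {t^3, s}; counting standard monomials gives mu = 3. Corank 1: A-series; mu = 3 gives A_3. f is E_8 but g is A_3, hence not right-equivalent.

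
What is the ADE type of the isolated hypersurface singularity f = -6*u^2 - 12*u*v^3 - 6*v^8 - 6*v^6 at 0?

A_7

The Hessian of f at 0 has rank 1. Corank 1: A-series; mu = 7 gives A_7.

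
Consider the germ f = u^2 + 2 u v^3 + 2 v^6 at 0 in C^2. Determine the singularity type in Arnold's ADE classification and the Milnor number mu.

Type A_{5}, Milnor number mu = 5.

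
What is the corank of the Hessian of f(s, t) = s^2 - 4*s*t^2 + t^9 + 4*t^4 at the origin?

1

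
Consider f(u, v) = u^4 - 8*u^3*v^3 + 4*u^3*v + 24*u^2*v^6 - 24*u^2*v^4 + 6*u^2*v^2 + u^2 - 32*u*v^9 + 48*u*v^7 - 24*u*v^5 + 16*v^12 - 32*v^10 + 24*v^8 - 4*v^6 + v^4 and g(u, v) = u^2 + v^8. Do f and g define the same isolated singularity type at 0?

No.

The Hessian of f at 0 is [[2, 0], [0, 0]] with rank 1, so corank 1. A Groebner basis of the Jacobian ideal J(f) in C{u,v} is {v^3, u}; counting standard monomials gives mu = 3. Corank 1: A-series; mu = 3 gives A_3. The Hessian of g at 0 is [[2, 0], [0, 0]] with rank 1, so corank 1. A Groebner basis of the Jacobian ideal J(g) in C{u,v} is {v^7, u}; counting standard monomials gives mu = 7. Corank 1: A-series; mu = 7 gives A_7. f is A_3 but g is A_7, hence not right-equivalent.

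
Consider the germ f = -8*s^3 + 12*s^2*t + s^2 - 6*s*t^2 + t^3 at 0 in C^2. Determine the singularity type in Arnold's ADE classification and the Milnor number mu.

The Hessian of f at 0 has rank 1. Corank 1: A-series; mu = 2 gives A_2.

Type A_{2}, Milnor number mu = 2.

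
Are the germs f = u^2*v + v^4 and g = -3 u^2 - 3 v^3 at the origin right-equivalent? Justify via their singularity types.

The Hessian of f at 0 has rank 0. Corank 2; j^3 = u^2*v has shape L^2 M (L != M), so D-series; mu = 5 gives D_5. The Hessian of g at 0 has rank 1. Corank 1: A-series; mu = 2 gives A_2. f is D_5 but g is A_2, hence not right-equivalent.

No.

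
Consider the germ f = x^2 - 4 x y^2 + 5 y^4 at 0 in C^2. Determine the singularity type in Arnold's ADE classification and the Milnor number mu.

Type A_3, Milnor number mu = 3.

The Hessian of f at 0 is [[2, 0], [0, 0]] with rank 1, so corank 1. A Groebner basis of the Jacobian ideal J(f) in C{x,y} is {x^2, x*y, -x/2 + y^2}; counting standard monomials gives mu = 3. Corank 1: A-series; mu = 3 gives A_3.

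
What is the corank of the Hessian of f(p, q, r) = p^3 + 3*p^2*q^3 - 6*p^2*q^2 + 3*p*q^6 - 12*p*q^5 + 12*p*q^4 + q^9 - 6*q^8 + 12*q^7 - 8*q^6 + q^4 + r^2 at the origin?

2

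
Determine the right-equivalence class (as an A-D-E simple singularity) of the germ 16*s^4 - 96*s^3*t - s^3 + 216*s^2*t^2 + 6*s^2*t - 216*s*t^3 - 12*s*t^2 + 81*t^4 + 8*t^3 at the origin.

E_6

The Hessian of f at 0 has rank 0. Corank 2; j^3 = -(s - 2*t)^3 is a perfect cube, so E-series; the 4-jet and mu = 6 give E_6.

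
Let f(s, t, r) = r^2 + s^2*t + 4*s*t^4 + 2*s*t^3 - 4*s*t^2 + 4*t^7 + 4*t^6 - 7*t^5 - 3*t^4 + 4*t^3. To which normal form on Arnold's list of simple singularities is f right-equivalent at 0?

The Hessian of f at 0 has rank 1. Corank 2; j^3 = t*(s - 2*t)^2 has shape L^2 M (L != M), so D-series; mu = 5 gives D_5.

D_{5}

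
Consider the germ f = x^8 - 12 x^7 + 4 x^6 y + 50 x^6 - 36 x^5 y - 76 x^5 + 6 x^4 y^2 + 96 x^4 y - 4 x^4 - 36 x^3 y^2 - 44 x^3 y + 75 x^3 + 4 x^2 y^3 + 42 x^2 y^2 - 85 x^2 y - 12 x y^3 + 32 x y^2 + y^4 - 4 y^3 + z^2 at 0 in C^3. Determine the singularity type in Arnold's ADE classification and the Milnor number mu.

Type D_{5}, Milnor number mu = 5.

The Hessian of f at 0 has rank 1. Corank 2; j^3 = (3*x - y)*(5*x - 2*y)^2 has shape L^2 M (L != M), so D-series; mu = 5 gives D_5.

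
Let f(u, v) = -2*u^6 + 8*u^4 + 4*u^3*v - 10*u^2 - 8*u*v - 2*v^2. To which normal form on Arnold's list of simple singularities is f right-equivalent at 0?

A_{1}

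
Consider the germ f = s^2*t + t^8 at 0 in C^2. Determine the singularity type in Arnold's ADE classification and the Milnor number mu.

Type D_9, Milnor number mu = 9.

The Hessian of f at 0 has rank 0. Corank 2; j^3 = s^2*t has shape L^2 M (L != M), so D-series; mu = 9 gives D_9.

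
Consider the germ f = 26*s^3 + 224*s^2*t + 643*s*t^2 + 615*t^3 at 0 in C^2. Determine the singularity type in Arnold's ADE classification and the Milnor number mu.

Type D4, Milnor number mu = 4.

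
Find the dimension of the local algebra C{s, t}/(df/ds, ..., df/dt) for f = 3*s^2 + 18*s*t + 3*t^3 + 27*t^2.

2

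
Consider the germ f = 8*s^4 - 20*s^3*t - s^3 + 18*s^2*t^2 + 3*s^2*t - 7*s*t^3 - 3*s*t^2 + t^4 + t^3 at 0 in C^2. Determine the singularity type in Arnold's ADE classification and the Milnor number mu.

Type E_{7}, Milnor number mu = 7.

The Hessian of f at 0 is [[0, 0], [0, 0]] with rank 0, so corank 2. A Groebner basis of the Jacobian ideal J(f) in C{s,t} is {3*s^2/4 - 3*s*t/2 + t^4 - t^3/4 + 3*t^2/4, s^3 - 9*s^2/4 + 9*s*t/2 - t^3/4 - 9*t^2/4, s^2*t - 7*s^2/4 + 7*s*t/2 - 5*t^3/12 - 7*t^2/4, -s^2 + s*t^2 + 2*s*t - 2*t^3/3 - t^2}; counting standard monomials gives mu = 7. Corank 2; j^3 = -(s - t)^3 is a perfect cube, so E-series; the 4-jet and mu = 7 give E_7.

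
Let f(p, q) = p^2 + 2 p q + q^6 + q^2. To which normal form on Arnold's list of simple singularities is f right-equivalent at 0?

A_5

The Hessian of f at 0 has rank 1. Corank 1: A-series; mu = 5 gives A_5.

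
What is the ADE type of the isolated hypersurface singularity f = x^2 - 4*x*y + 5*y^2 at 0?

The Hessian of f at 0 is [[2, -4], [-4, 10]] with rank 2, so corank 0. A Groebner basis of the Jacobian ideal J(f) in C{x,y} is {x, y}; counting standard monomials gives mu = 1. Corank 0: nondegenerate Morse point, so A_1.

A_1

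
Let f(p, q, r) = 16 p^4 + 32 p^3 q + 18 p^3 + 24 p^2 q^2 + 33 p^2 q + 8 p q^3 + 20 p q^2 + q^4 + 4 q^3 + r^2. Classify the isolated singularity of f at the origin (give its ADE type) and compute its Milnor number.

Type D_{5}, Milnor number mu = 5.

The Hessian of f at 0 is [[0, 0, 0], [0, 0, 0], [0, 0, 2]] with rank 1, so corank 2. A Groebner basis of the Jacobian ideal J(f) in C{p,q,r} is {p*q^2 + 27*p*q/4 + 9*q^2/2, -81*p*q/8 + q^3 - 27*q^2/4, p^2 + 7*p*q/6 + q^2/3, r}; counting standard monomials gives mu = 5. Corank 2; j^3 = (2*p + q)*(3*p + 2*q)^2 has shape L^2 M (L != M), so D-series; mu = 5 gives D_5.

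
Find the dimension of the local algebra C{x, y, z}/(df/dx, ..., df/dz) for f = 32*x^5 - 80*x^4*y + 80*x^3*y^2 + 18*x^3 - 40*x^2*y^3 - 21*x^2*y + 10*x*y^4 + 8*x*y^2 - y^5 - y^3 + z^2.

6

The Hessian of f at 0 is [[0, 0, 0], [0, 0, 0], [0, 0, 2]] with rank 1, so corank 2. A Groebner basis of the Jacobian ideal J(f) in C{x,y,z} is {243*x*y/10 + y^4 - 81*y^2/10, x*y^2 - y^3/3, x^2 - 5*x*y/6 + y^2/6, z}; counting standard monomials gives mu = 6. Corank 2; j^3 = (2*x - y)*(3*x - y)^2 has shape L^2 M (L != M), so D-series; mu = 6 gives D_6.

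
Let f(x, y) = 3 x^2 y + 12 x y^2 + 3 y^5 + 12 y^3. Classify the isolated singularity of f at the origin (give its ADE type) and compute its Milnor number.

The Hessian of f at 0 has rank 0. Corank 2; j^3 = 3*y*(x + 2*y)^2 has shape L^2 M (L != M), so D-series; mu = 6 gives D_6.

Type D6, Milnor number mu = 6.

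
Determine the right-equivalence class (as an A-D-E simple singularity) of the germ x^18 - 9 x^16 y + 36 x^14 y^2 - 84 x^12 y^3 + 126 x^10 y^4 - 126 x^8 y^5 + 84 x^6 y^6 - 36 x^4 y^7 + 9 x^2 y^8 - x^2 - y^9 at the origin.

A_{8}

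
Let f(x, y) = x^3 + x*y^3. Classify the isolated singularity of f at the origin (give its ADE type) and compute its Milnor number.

Type E7, Milnor number mu = 7.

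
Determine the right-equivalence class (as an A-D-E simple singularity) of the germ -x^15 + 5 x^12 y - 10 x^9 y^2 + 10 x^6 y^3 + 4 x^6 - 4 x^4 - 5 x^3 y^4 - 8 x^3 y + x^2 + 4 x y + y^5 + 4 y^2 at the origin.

The Hessian of f at 0 is [[2, 4], [4, 8]] with rank 1, so corank 1. A Groebner basis of the Jacobian ideal J(f) in C{x,y} is {x/16 + y^3 + y/8, x^2 - 4*y^2, x*y + 2*y^2}; counting standard monomials gives mu = 4. Corank 1: A-series; mu = 4 gives A_4.

A4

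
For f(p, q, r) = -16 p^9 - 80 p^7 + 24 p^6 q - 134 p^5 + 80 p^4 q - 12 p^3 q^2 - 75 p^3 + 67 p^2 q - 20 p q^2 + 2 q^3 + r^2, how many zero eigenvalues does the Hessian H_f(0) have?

2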